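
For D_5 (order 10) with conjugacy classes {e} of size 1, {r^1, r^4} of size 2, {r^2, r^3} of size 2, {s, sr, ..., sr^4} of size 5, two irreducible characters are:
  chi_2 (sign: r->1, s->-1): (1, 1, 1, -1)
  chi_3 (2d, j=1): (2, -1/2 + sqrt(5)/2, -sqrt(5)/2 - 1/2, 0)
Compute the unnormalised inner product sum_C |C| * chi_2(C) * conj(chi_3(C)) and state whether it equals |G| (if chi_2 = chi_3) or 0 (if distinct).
Sum = 0; so <chi_2, chi_3> = 0 (distinct irreducibles are orthogonal).

Justification: Compute term by term over conjugacy classes (|C| * chi_2(C) * conj(chi_3(C))):
  1*(1)*conj(2) + 2*(1)*conj(-1/2 + sqrt(5)/2) + 2*(1)*conj(-sqrt(5)/2 - 1/2) + 5*(-1)*conj(0)
  = (2) + (-1 + sqrt(5)) + (-sqrt(5) - 1) + (0)
  = 0.
Dividing by |G| = 10 gives 0/10 = 0, matching the row-orthogonality relation <chi_2, chi_3> = [chi_2 = chi_3].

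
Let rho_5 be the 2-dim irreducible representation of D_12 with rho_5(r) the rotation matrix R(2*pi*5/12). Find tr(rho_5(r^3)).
chi_{rho_5}(r^3) = 2*cos(2*pi*5*3/12) = 0

Why: rho_5(r^3) is rotation by angle 2*pi*5*3/12, whose trace is 2*cos(2*pi*5*3/12) = 0.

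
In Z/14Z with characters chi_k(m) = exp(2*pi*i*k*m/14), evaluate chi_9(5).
chi_9(5) = zeta_14^45 = exp(3*I*pi/7)

Argument: chi_9(5) = zeta_14^(9*5) = zeta_14^45. Since zeta_14^14 = 1, this equals zeta_14^3 = exp(2*pi*i*3/14) = exp(3*I*pi/7).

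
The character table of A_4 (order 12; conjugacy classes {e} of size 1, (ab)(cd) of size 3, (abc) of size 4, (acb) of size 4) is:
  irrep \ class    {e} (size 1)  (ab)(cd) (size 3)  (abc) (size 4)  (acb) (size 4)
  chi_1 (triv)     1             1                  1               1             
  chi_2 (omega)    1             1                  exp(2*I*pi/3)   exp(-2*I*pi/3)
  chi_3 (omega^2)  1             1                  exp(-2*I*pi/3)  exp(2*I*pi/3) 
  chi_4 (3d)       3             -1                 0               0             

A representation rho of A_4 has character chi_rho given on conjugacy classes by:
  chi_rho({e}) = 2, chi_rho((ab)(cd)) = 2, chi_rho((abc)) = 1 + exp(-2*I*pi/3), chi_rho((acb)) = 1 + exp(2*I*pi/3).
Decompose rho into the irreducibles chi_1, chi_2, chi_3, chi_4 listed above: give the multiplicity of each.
Multiplicities: chi_1: 1, chi_2: 0, chi_3: 1, chi_4: 0.

Justification: Use <chi_rho, chi> = (1/|G|) sum_C |C| * chi_rho(C) * conj(chi(C)) with |G| = 12 for each irreducible chi in the table:
  <chi_rho, chi_1> = (1/12)[1*(2)*conj(1) + 3*(2)*conj(1) + 4*(1 + exp(-2*I*pi/3))*conj(1) + 4*(1 + exp(2*I*pi/3))*conj(1)]
      = (1/12)[(2) + (6) + (4 + 4*exp(-2*I*pi/3)) + (4 + 4*exp(2*I*pi/3))] = 12/12 = 1
  <chi_rho, chi_2> = (1/12)[1*(2)*conj(1) + 3*(2)*conj(1) + 4*(1 + exp(-2*I*pi/3))*conj(exp(2*I*pi/3)) + 4*(1 + exp(2*I*pi/3))*conj(exp(-2*I*pi/3))]
      = (1/12)[(2) + (6) + (-4) + (-4)] = 0/12 = 0
  <chi_rho, chi_3> = (1/12)[1*(2)*conj(1) + 3*(2)*conj(1) + 4*(1 + exp(-2*I*pi/3))*conj(exp(-2*I*pi/3)) + 4*(1 + exp(2*I*pi/3))*conj(exp(2*I*pi/3))]
      = (1/12)[(2) + (6) + (4 + 4*exp(2*I*pi/3)) + (4 + 4*exp(-2*I*pi/3))] = 12/12 = 1
  <chi_rho, chi_4> = (1/12)[1*(2)*conj(3) + 3*(2)*conj(-1) + 4*(1 + exp(-2*I*pi/3))*conj(0) + 4*(1 + exp(2*I*pi/3))*conj(0)]
      = (1/12)[(6) + (-6) + (0) + (0)] = 0/12 = 0
(Exp terms are combined using exp(i*s)*conj(exp(i*t)) = exp(i*(s-t)), and sums of them are collapsed using the identity that for every m > 1 the m distinct m-th roots of unity sum to 0, e.g. 1 + exp(2*I*pi/3) + exp(-2*I*pi/3) = 0.)
Dimension check: dim(rho) = sum (mult * dim) = 1*1 + 0*1 + 1*1 + 0*3 = 2 = chi_rho(e) = 2.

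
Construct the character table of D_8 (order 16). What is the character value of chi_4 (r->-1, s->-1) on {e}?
Conjugacy classes: {e} of size 1, {r^4} of size 1, {r^1, r^7} of size 2, {r^2, r^6} of size 2, {r^3, r^5} of size 2, {s, sr^2, ...} of size 4, {sr, sr^3, ...} of size 4.
Character table:
  irrep \ class              {e} (size 1)  {r^4} (size 1)  {r^1, r^7} (size 2)  {r^2, r^6} (size 2)  {r^3, r^5} (size 2)  {s, sr^2, ...} (size 4)  {sr, sr^3, ...} (size 4)
  chi_1 (triv)               1             1               1                    1                    1                    1                        1                       
  chi_2 (sign: r->1, s->-1)  1             1               1                    1                    1                    -1                       -1                      
  chi_3 (r->-1, s->1)        1             1               -1                   1                    -1                   1                        -1                      
  chi_4 (r->-1, s->-1)       1             1               -1                   1                    -1                   -1                       1                       
  chi_5 (2d, j=1)            2             -2              sqrt(2)              0                    -sqrt(2)             0                        0                       
  chi_6 (2d, j=2)            2             2               0                    -2                   0                    0                        0                       
  chi_7 (2d, j=3)            2             -2              -sqrt(2)             0                    sqrt(2)              0                        0                       

Spot check: chi_4 (r->-1, s->-1) on {e} = 1.

Reasoning: D_8 has order 2*8 = 16 with 7 conjugacy classes, hence 7 irreducibles. Sum of squared dims 1 + 1 + 1 + 1 + 4 + 4 + 4 = 16 = |G|. Linear characters come from the abelianisation; the 2-dimensional irreps have character r^k -> 2*cos(2*pi*j*k/8), reflections -> 0.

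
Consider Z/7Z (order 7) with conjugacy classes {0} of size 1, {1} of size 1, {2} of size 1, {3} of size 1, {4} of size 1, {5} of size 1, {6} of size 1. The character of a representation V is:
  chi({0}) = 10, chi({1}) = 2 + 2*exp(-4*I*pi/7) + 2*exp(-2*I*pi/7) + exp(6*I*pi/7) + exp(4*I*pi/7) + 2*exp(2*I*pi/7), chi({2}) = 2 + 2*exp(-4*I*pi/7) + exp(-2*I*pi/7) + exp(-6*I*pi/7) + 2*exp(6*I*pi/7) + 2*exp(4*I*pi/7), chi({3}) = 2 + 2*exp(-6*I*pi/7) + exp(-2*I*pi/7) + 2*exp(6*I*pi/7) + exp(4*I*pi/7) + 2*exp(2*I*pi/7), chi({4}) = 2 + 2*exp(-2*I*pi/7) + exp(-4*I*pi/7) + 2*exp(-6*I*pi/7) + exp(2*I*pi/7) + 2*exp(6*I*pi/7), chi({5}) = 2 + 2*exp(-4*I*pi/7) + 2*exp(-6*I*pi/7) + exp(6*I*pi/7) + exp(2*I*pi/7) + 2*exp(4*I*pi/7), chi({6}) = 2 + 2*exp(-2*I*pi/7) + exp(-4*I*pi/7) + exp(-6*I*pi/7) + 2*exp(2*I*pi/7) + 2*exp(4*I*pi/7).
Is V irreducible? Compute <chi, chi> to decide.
Not irreducible (reducible): <chi, chi> = 18 > 1.

Details: <chi, chi> = (1/|G|) sum_C |C| * |chi(C)|^2 = (1/7)[1*|10|^2 + 1*|2 + 2*exp(-4*I*pi/7) + 2*exp(-2*I*pi/7) + exp(6*I*pi/7) + exp(4*I*pi/7) + 2*exp(2*I*pi/7)|^2 + 1*|2 + 2*exp(-4*I*pi/7) + exp(-2*I*pi/7) + exp(-6*I*pi/7) + 2*exp(6*I*pi/7) + 2*exp(4*I*pi/7)|^2 + 1*|2 + 2*exp(-6*I*pi/7) + exp(-2*I*pi/7) + 2*exp(6*I*pi/7) + exp(4*I*pi/7) + 2*exp(2*I*pi/7)|^2 + 1*|2 + 2*exp(-2*I*pi/7) + exp(-4*I*pi/7) + 2*exp(-6*I*pi/7) + exp(2*I*pi/7) + 2*exp(6*I*pi/7)|^2 + 1*|2 + 2*exp(-4*I*pi/7) + 2*exp(-6*I*pi/7) + exp(6*I*pi/7) + exp(2*I*pi/7) + 2*exp(4*I*pi/7)|^2 + 1*|2 + 2*exp(-2*I*pi/7) + exp(-4*I*pi/7) + exp(-6*I*pi/7) + 2*exp(2*I*pi/7) + 2*exp(4*I*pi/7)|^2]
  = (1/7)[(100) + (18 + 14*exp(-4*I*pi/7) + 15*exp(-2*I*pi/7) + 12*exp(-6*I*pi/7) + 12*exp(6*I*pi/7) + 15*exp(2*I*pi/7) + 14*exp(4*I*pi/7)) + (18 + 15*exp(-4*I*pi/7) + 12*exp(-2*I*pi/7) + 14*exp(-6*I*pi/7) + 14*exp(6*I*pi/7) + 12*exp(2*I*pi/7) + 15*exp(4*I*pi/7)) + (18 + 12*exp(-4*I*pi/7) + 14*exp(-2*I*pi/7) + 15*exp(-6*I*pi/7) + 15*exp(6*I*pi/7) + 14*exp(2*I*pi/7) + 12*exp(4*I*pi/7)) + (18 + 12*exp(-4*I*pi/7) + 14*exp(-2*I*pi/7) + 15*exp(-6*I*pi/7) + 15*exp(6*I*pi/7) + 14*exp(2*I*pi/7) + 12*exp(4*I*pi/7)) + (18 + 15*exp(-4*I*pi/7) + 12*exp(-2*I*pi/7) + 14*exp(-6*I*pi/7) + 14*exp(6*I*pi/7) + 12*exp(2*I*pi/7) + 15*exp(4*I*pi/7)) + (18 + 14*exp(-4*I*pi/7) + 15*exp(-2*I*pi/7) + 12*exp(-6*I*pi/7) + 12*exp(6*I*pi/7) + 15*exp(2*I*pi/7) + 14*exp(4*I*pi/7))] = 126/7 = 18.
(Exp terms are combined using exp(i*s)*conj(exp(i*t)) = exp(i*(s-t)), and sums of them are collapsed using the identity that for every m > 1 the m distinct m-th roots of unity sum to 0, e.g. 1 + exp(2*I*pi/3) + exp(-2*I*pi/3) = 0.)
A character is irreducible iff <chi, chi> = 1, so this representation is reducible.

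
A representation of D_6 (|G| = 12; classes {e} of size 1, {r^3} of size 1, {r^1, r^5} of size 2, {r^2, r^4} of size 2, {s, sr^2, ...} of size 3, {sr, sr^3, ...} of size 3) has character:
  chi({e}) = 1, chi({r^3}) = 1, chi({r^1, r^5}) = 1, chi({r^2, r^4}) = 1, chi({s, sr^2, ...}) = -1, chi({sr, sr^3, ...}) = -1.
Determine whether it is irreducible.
Irreducible: <chi, chi> = 1.

<chi, chi> = (1/|G|) sum_C |C| * |chi(C)|^2 = (1/12)[1*|1|^2 + 1*|1|^2 + 2*|1|^2 + 2*|1|^2 + 3*|-1|^2 + 3*|-1|^2]
  = (1/12)[(1) + (1) + (2) + (2) + (3) + (3)] = 12/12 = 1.
A character is irreducible iff <chi, chi> = 1, so this representation is irreducible.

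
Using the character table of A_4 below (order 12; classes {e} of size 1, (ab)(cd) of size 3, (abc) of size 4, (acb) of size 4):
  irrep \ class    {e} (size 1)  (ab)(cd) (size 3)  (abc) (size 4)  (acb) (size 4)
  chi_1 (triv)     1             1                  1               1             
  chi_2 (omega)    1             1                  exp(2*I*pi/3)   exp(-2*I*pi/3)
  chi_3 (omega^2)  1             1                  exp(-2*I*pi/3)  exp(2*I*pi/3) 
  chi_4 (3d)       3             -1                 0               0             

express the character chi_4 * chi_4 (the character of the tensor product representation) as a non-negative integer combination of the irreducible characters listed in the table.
chi_4 tensor chi_4 = chi_1 + chi_2 + chi_3 + 2*chi_4 (all other irreducibles have multiplicity 0).

Reasoning: The character of a tensor product is the pointwise product (chi_4 * chi_4)(C) = chi_4(C) * chi_4(C):
  {e}: (3)*(3), (ab)(cd): (-1)*(-1), (abc): (0)*(0), (acb): (0)*(0)
so (chi_4 * chi_4) takes values
  {e} -> 9, (ab)(cd) -> 1, (abc) -> 0, (acb) -> 0.
Now take the inner product of this character with each irreducible chi from the table, <chi_4*chi_4, chi> = (1/12) sum_C |C| (chi_4*chi_4)(C) conj(chi(C)):
  <chi_4*chi_4, chi_1> = (1/12)[1*(9)*conj(1) + 3*(1)*conj(1) + 4*(0)*conj(1) + 4*(0)*conj(1)]
      = (1/12)[(9) + (3) + (0) + (0)] = 12/12 = 1
  <chi_4*chi_4, chi_2> = (1/12)[1*(9)*conj(1) + 3*(1)*conj(1) + 4*(0)*conj(exp(2*I*pi/3)) + 4*(0)*conj(exp(-2*I*pi/3))]
      = (1/12)[(9) + (3) + (0) + (0)] = 12/12 = 1
  <chi_4*chi_4, chi_3> = (1/12)[1*(9)*conj(1) + 3*(1)*conj(1) + 4*(0)*conj(exp(-2*I*pi/3)) + 4*(0)*conj(exp(2*I*pi/3))]
      = (1/12)[(9) + (3) + (0) + (0)] = 12/12 = 1
  <chi_4*chi_4, chi_4> = (1/12)[1*(9)*conj(3) + 3*(1)*conj(-1) + 4*(0)*conj(0) + 4*(0)*conj(0)]
      = (1/12)[(27) + (-3) + (0) + (0)] = 24/12 = 2
(Exp terms are combined using exp(i*s)*conj(exp(i*t)) = exp(i*(s-t)), and sums of them are collapsed using the identity that for every m > 1 the m distinct m-th roots of unity sum to 0, e.g. 1 + exp(2*I*pi/3) + exp(-2*I*pi/3) = 0.)
Hence the multiplicities are chi_1: 1, chi_2: 1, chi_3: 1, chi_4: 2. Dimension check: dim(chi_4)*dim(chi_4) = 3*3 = 9 and sum (mult * dim) = 1*1 + 1*1 + 1*1 + 2*3 = 9.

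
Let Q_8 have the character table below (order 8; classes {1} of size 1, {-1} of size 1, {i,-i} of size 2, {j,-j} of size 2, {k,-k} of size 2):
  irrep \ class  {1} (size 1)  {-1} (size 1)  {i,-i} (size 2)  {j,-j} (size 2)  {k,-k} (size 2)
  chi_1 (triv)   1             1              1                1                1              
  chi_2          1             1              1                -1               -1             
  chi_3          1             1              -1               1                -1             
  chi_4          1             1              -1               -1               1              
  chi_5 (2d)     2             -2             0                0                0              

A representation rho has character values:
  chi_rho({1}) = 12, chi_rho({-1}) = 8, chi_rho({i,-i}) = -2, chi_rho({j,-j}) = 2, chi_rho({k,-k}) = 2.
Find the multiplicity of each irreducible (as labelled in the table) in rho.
Multiplicities: chi_1: 3, chi_2: 1, chi_3: 3, chi_4: 3, chi_5: 1.

Details: Use <chi_rho, chi> = (1/|G|) sum_C |C| * chi_rho(C) * conj(chi(C)) with |G| = 8 for each irreducible chi in the table:
  <chi_rho, chi_1> = (1/8)[1*(12)*conj(1) + 1*(8)*conj(1) + 2*(-2)*conj(1) + 2*(2)*conj(1) + 2*(2)*conj(1)]
      = (1/8)[(12) + (8) + (-4) + (4) + (4)] = 24/8 = 3
  <chi_rho, chi_2> = (1/8)[1*(12)*conj(1) + 1*(8)*conj(1) + 2*(-2)*conj(1) + 2*(2)*conj(-1) + 2*(2)*conj(-1)]
      = (1/8)[(12) + (8) + (-4) + (-4) + (-4)] = 8/8 = 1
  <chi_rho, chi_3> = (1/8)[1*(12)*conj(1) + 1*(8)*conj(1) + 2*(-2)*conj(-1) + 2*(2)*conj(1) + 2*(2)*conj(-1)]
      = (1/8)[(12) + (8) + (4) + (4) + (-4)] = 24/8 = 3
  <chi_rho, chi_4> = (1/8)[1*(12)*conj(1) + 1*(8)*conj(1) + 2*(-2)*conj(-1) + 2*(2)*conj(-1) + 2*(2)*conj(1)]
      = (1/8)[(12) + (8) + (4) + (-4) + (4)] = 24/8 = 3
  <chi_rho, chi_5> = (1/8)[1*(12)*conj(2) + 1*(8)*conj(-2) + 2*(-2)*conj(0) + 2*(2)*conj(0) + 2*(2)*conj(0)]
      = (1/8)[(24) + (-16) + (0) + (0) + (0)] = 8/8 = 1
Dimension check: dim(rho) = sum (mult * dim) = 3*1 + 1*1 + 3*1 + 3*1 + 1*2 = 12 = chi_rho(e) = 12.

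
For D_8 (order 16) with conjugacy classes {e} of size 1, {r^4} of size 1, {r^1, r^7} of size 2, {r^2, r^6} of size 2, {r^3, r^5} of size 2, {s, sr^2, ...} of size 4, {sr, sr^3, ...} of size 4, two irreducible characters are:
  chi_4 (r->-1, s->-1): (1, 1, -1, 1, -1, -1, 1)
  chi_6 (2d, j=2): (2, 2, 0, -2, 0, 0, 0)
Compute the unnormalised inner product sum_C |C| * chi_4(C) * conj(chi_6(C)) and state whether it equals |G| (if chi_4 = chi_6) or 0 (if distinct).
Sum = 0; so <chi_4, chi_6> = 0 (distinct irreducibles are orthogonal).

Why: Compute term by term over conjugacy classes (|C| * chi_4(C) * conj(chi_6(C))):
  1*(1)*conj(2) + 1*(1)*conj(2) + 2*(-1)*conj(0) + 2*(1)*conj(-2) + 2*(-1)*conj(0) + 4*(-1)*conj(0) + 4*(1)*conj(0)
  = (2) + (2) + (0) + (-4) + (0) + (0) + (0)
  = 0.
Dividing by |G| = 16 gives 0/16 = 0, matching the row-orthogonality relation <chi_4, chi_6> = [chi_4 = chi_6].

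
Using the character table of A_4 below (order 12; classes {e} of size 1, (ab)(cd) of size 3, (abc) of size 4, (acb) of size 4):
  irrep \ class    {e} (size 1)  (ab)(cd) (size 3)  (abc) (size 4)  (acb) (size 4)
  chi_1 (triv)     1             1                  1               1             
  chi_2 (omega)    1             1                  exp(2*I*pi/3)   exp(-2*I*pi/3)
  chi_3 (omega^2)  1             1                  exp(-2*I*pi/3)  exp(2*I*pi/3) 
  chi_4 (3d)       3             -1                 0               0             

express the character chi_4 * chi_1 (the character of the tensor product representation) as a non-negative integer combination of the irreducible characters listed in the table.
chi_4 tensor chi_1 = chi_4 (all other irreducibles have multiplicity 0).

The character of a tensor product is the pointwise product (chi_4 * chi_1)(C) = chi_4(C) * chi_1(C):
  {e}: (3)*(1), (ab)(cd): (-1)*(1), (abc): (0)*(1), (acb): (0)*(1)
so (chi_4 * chi_1) takes values
  {e} -> 3, (ab)(cd) -> -1, (abc) -> 0, (acb) -> 0.
Now take the inner product of this character with each irreducible chi from the table, <chi_4*chi_1, chi> = (1/12) sum_C |C| (chi_4*chi_1)(C) conj(chi(C)):
  <chi_4*chi_1, chi_1> = (1/12)[1*(3)*conj(1) + 3*(-1)*conj(1) + 4*(0)*conj(1) + 4*(0)*conj(1)]
      = (1/12)[(3) + (-3) + (0) + (0)] = 0/12 = 0
  <chi_4*chi_1, chi_2> = (1/12)[1*(3)*conj(1) + 3*(-1)*conj(1) + 4*(0)*conj(exp(2*I*pi/3)) + 4*(0)*conj(exp(-2*I*pi/3))]
      = (1/12)[(3) + (-3) + (0) + (0)] = 0/12 = 0
  <chi_4*chi_1, chi_3> = (1/12)[1*(3)*conj(1) + 3*(-1)*conj(1) + 4*(0)*conj(exp(-2*I*pi/3)) + 4*(0)*conj(exp(2*I*pi/3))]
      = (1/12)[(3) + (-3) + (0) + (0)] = 0/12 = 0
  <chi_4*chi_1, chi_4> = (1/12)[1*(3)*conj(3) + 3*(-1)*conj(-1) + 4*(0)*conj(0) + 4*(0)*conj(0)]
      = (1/12)[(9) + (3) + (0) + (0)] = 12/12 = 1
(Exp terms are combined using exp(i*s)*conj(exp(i*t)) = exp(i*(s-t)), and sums of them are collapsed using the identity that for every m > 1 the m distinct m-th roots of unity sum to 0, e.g. 1 + exp(2*I*pi/3) + exp(-2*I*pi/3) = 0.)
Hence the multiplicities are chi_4: 1. Dimension check: dim(chi_4)*dim(chi_1) = 3*1 = 3 and sum (mult * dim) = 1*3 = 3.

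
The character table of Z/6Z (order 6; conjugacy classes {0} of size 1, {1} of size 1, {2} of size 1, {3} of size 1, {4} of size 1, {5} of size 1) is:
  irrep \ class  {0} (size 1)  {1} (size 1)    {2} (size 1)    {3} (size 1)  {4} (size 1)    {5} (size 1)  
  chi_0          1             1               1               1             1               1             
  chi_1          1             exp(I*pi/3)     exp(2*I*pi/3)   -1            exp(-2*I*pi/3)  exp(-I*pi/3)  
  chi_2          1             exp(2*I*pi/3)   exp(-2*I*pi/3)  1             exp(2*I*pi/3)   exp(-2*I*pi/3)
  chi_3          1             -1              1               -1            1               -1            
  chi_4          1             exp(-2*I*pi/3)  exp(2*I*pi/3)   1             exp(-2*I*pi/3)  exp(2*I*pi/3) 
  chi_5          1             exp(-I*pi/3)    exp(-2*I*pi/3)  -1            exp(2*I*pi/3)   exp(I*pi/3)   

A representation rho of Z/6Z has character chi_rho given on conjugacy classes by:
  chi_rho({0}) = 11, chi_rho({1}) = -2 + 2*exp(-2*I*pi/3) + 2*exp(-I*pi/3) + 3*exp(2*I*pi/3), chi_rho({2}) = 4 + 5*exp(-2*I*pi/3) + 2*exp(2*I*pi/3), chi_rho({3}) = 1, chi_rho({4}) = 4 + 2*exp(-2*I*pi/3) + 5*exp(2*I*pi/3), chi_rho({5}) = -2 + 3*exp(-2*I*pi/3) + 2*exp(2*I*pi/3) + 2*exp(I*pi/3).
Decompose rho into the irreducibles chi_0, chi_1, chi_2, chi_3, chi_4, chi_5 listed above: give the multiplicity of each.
Multiplicities: chi_0: 1, chi_1: 0, chi_2: 3, chi_3: 3, chi_4: 2, chi_5: 2.

Reasoning: Use <chi_rho, chi> = (1/|G|) sum_C |C| * chi_rho(C) * conj(chi(C)) with |G| = 6 for each irreducible chi in the table:
  <chi_rho, chi_0> = (1/6)[1*(11)*conj(1) + 1*(-2 + 2*exp(-2*I*pi/3) + 2*exp(-I*pi/3) + 3*exp(2*I*pi/3))*conj(1) + 1*(4 + 5*exp(-2*I*pi/3) + 2*exp(2*I*pi/3))*conj(1) + 1*(1)*conj(1) + 1*(4 + 2*exp(-2*I*pi/3) + 5*exp(2*I*pi/3))*conj(1) + 1*(-2 + 3*exp(-2*I*pi/3) + 2*exp(2*I*pi/3) + 2*exp(I*pi/3))*conj(1)]
      = (1/6)[(11) + (-2 + 2*exp(-2*I*pi/3) + 2*exp(-I*pi/3) + 3*exp(2*I*pi/3)) + (4 + 5*exp(-2*I*pi/3) + 2*exp(2*I*pi/3)) + (1) + (4 + 2*exp(-2*I*pi/3) + 5*exp(2*I*pi/3)) + (-2 + 3*exp(-2*I*pi/3) + 2*exp(2*I*pi/3) + 2*exp(I*pi/3))] = 6/6 = 1
  <chi_rho, chi_1> = (1/6)[1*(11)*conj(1) + 1*(-2 + 2*exp(-2*I*pi/3) + 2*exp(-I*pi/3) + 3*exp(2*I*pi/3))*conj(exp(I*pi/3)) + 1*(4 + 5*exp(-2*I*pi/3) + 2*exp(2*I*pi/3))*conj(exp(2*I*pi/3)) + 1*(1)*conj(-1) + 1*(4 + 2*exp(-2*I*pi/3) + 5*exp(2*I*pi/3))*conj(exp(-2*I*pi/3)) + 1*(-2 + 3*exp(-2*I*pi/3) + 2*exp(2*I*pi/3) + 2*exp(I*pi/3))*conj(exp(-I*pi/3))]
      = (1/6)[(11) + (-2 + 2*exp(-2*I*pi/3) - 2*exp(-I*pi/3) + 3*exp(I*pi/3)) + (2 + 4*exp(-2*I*pi/3) + 5*exp(2*I*pi/3)) + (-1) + (2 + 5*exp(-2*I*pi/3) + 4*exp(2*I*pi/3)) + (-2 + 3*exp(-I*pi/3) - 2*exp(I*pi/3) + 2*exp(2*I*pi/3))] = 0/6 = 0
  <chi_rho, chi_2> = (1/6)[1*(11)*conj(1) + 1*(-2 + 2*exp(-2*I*pi/3) + 2*exp(-I*pi/3) + 3*exp(2*I*pi/3))*conj(exp(2*I*pi/3)) + 1*(4 + 5*exp(-2*I*pi/3) + 2*exp(2*I*pi/3))*conj(exp(-2*I*pi/3)) + 1*(1)*conj(1) + 1*(4 + 2*exp(-2*I*pi/3) + 5*exp(2*I*pi/3))*conj(exp(2*I*pi/3)) + 1*(-2 + 3*exp(-2*I*pi/3) + 2*exp(2*I*pi/3) + 2*exp(I*pi/3))*conj(exp(-2*I*pi/3))]
      = (1/6)[(11) + (1 + 2*exp(2*I*pi/3) - 2*exp(-2*I*pi/3)) + (5 + 2*exp(-2*I*pi/3) + 4*exp(2*I*pi/3)) + (1) + (5 + 4*exp(-2*I*pi/3) + 2*exp(2*I*pi/3)) + (1 + 2*exp(-2*I*pi/3) - 2*exp(2*I*pi/3))] = 18/6 = 3
  <chi_rho, chi_3> = (1/6)[1*(11)*conj(1) + 1*(-2 + 2*exp(-2*I*pi/3) + 2*exp(-I*pi/3) + 3*exp(2*I*pi/3))*conj(-1) + 1*(4 + 5*exp(-2*I*pi/3) + 2*exp(2*I*pi/3))*conj(1) + 1*(1)*conj(-1) + 1*(4 + 2*exp(-2*I*pi/3) + 5*exp(2*I*pi/3))*conj(1) + 1*(-2 + 3*exp(-2*I*pi/3) + 2*exp(2*I*pi/3) + 2*exp(I*pi/3))*conj(-1)]
      = (1/6)[(11) + (2 - 3*exp(2*I*pi/3) - 2*exp(-I*pi/3) - 2*exp(-2*I*pi/3)) + (4 + 5*exp(-2*I*pi/3) + 2*exp(2*I*pi/3)) + (-1) + (4 + 2*exp(-2*I*pi/3) + 5*exp(2*I*pi/3)) + (2 - 2*exp(I*pi/3) - 2*exp(2*I*pi/3) - 3*exp(-2*I*pi/3))] = 18/6 = 3
  <chi_rho, chi_4> = (1/6)[1*(11)*conj(1) + 1*(-2 + 2*exp(-2*I*pi/3) + 2*exp(-I*pi/3) + 3*exp(2*I*pi/3))*conj(exp(-2*I*pi/3)) + 1*(4 + 5*exp(-2*I*pi/3) + 2*exp(2*I*pi/3))*conj(exp(2*I*pi/3)) + 1*(1)*conj(1) + 1*(4 + 2*exp(-2*I*pi/3) + 5*exp(2*I*pi/3))*conj(exp(-2*I*pi/3)) + 1*(-2 + 3*exp(-2*I*pi/3) + 2*exp(2*I*pi/3) + 2*exp(I*pi/3))*conj(exp(2*I*pi/3))]
      = (1/6)[(11) + (2 + 3*exp(-2*I*pi/3) - 2*exp(2*I*pi/3) + 2*exp(I*pi/3)) + (2 + 4*exp(-2*I*pi/3) + 5*exp(2*I*pi/3)) + (1) + (2 + 5*exp(-2*I*pi/3) + 4*exp(2*I*pi/3)) + (2 + 2*exp(-I*pi/3) - 2*exp(-2*I*pi/3) + 3*exp(2*I*pi/3))] = 12/6 = 2
  <chi_rho, chi_5> = (1/6)[1*(11)*conj(1) + 1*(-2 + 2*exp(-2*I*pi/3) + 2*exp(-I*pi/3) + 3*exp(2*I*pi/3))*conj(exp(-I*pi/3)) + 1*(4 + 5*exp(-2*I*pi/3) + 2*exp(2*I*pi/3))*conj(exp(-2*I*pi/3)) + 1*(1)*conj(-1) + 1*(4 + 2*exp(-2*I*pi/3) + 5*exp(2*I*pi/3))*conj(exp(2*I*pi/3)) + 1*(-2 + 3*exp(-2*I*pi/3) + 2*exp(2*I*pi/3) + 2*exp(I*pi/3))*conj(exp(I*pi/3))]
      = (1/6)[(11) + (-1 - 2*exp(I*pi/3) + 2*exp(-I*pi/3)) + (5 + 2*exp(-2*I*pi/3) + 4*exp(2*I*pi/3)) + (-1) + (5 + 4*exp(-2*I*pi/3) + 2*exp(2*I*pi/3)) + (-1 - 2*exp(-I*pi/3) + 2*exp(I*pi/3))] = 12/6 = 2
(Exp terms are combined using exp(i*s)*conj(exp(i*t)) = exp(i*(s-t)), and sums of them are collapsed using the identity that for every m > 1 the m distinct m-th roots of unity sum to 0, e.g. 1 + exp(2*I*pi/3) + exp(-2*I*pi/3) = 0.)
Dimension check: dim(rho) = sum (mult * dim) = 1*1 + 0*1 + 3*1 + 3*1 + 2*1 + 2*1 = 11 = chi_rho(e) = 11.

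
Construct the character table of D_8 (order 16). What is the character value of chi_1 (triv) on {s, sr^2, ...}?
Conjugacy classes: {e} of size 1, {r^4} of size 1, {r^1, r^7} of size 2, {r^2, r^6} of size 2, {r^3, r^5} of size 2, {s, sr^2, ...} of size 4, {sr, sr^3, ...} of size 4.
Character table:
  irrep \ class              {e} (size 1)  {r^4} (size 1)  {r^1, r^7} (size 2)  {r^2, r^6} (size 2)  {r^3, r^5} (size 2)  {s, sr^2, ...} (size 4)  {sr, sr^3, ...} (size 4)
  chi_1 (triv)               1             1               1                    1                    1                    1                        1                       
  chi_2 (sign: r->1, s->-1)  1             1               1                    1                    1                    -1                       -1                      
  chi_3 (r->-1, s->1)        1             1               -1                   1                    -1                   1                        -1                      
  chi_4 (r->-1, s->-1)       1             1               -1                   1                    -1                   -1                       1                       
  chi_5 (2d, j=1)            2             -2              sqrt(2)              0                    -sqrt(2)             0                        0                       
  chi_6 (2d, j=2)            2             2               0                    -2                   0                    0                        0                       
  chi_7 (2d, j=3)            2             -2              -sqrt(2)             0                    sqrt(2)              0                        0                       

Spot check: chi_1 (triv) on {s, sr^2, ...} = 1.

Derivation: D_8 has order 2*8 = 16 with 7 conjugacy classes, hence 7 irreducibles. Sum of squared dims 1 + 1 + 1 + 1 + 4 + 4 + 4 = 16 = |G|. Linear characters come from the abelianisation; the 2-dimensional irreps have character r^k -> 2*cos(2*pi*j*k/8), reflections -> 0.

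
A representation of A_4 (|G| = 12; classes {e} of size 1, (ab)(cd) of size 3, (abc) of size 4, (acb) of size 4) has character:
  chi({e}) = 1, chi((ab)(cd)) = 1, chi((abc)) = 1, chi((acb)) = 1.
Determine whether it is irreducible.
Irreducible: <chi, chi> = 1.

Reasoning: <chi, chi> = (1/|G|) sum_C |C| * |chi(C)|^2 = (1/12)[1*|1|^2 + 3*|1|^2 + 4*|1|^2 + 4*|1|^2]
  = (1/12)[(1) + (3) + (4) + (4)] = 12/12 = 1.
(Exp terms are combined using exp(i*s)*conj(exp(i*t)) = exp(i*(s-t)), and sums of them are collapsed using the identity that for every m > 1 the m distinct m-th roots of unity sum to 0, e.g. 1 + exp(2*I*pi/3) + exp(-2*I*pi/3) = 0.)
A character is irreducible iff <chi, chi> = 1, so this representation is irreducible.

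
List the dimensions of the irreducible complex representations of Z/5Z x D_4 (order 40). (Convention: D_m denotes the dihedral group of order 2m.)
Dimensions: 1, 1, 1, 1, 1, 1, 1, 1, 1, 1, 1, 1, 1, 1, 1, 1, 1, 1, 1, 1, 2, 2, 2, 2, 2

Explanation: There are 25 irreducibles (= number of conjugacy classes). Their dimensions d_i satisfy sum d_i^2 = |G| = 40: 1 + 1 + 1 + 1 + 1 + 1 + 1 + 1 + 1 + 1 + 1 + 1 + 1 + 1 + 1 + 1 + 1 + 1 + 1 + 1 + 4 + 4 + 4 + 4 + 4 = 40. (For the product with Z/5Z: each of the 5 1-dim characters of Z/5Z tensors with each irrep of D_4, giving 5 copies of each D_4-dimension.)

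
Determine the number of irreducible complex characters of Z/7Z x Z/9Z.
63

Justification: The number of irreducible complex representations of a finite group equals its number of conjugacy classes. Z/7Z x Z/9Z is abelian of order 63, so every element is its own conjugacy class: 63 classes, so Z/7Z x Z/9Z (order 63) has exactly 63 irreducible complex representations.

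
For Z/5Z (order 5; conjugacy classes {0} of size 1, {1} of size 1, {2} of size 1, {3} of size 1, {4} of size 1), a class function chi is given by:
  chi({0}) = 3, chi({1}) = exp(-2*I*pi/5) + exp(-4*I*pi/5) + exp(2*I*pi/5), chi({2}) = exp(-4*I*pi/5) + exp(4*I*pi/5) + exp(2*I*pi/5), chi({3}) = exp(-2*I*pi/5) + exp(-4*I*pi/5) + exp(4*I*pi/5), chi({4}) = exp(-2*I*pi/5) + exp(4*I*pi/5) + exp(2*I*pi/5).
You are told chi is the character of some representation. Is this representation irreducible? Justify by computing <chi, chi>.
Not irreducible (reducible): <chi, chi> = 3 > 1.

Solution. <chi, chi> = (1/|G|) sum_C |C| * |chi(C)|^2 = (1/5)[1*|3|^2 + 1*|exp(-2*I*pi/5) + exp(-4*I*pi/5) + exp(2*I*pi/5)|^2 + 1*|exp(-4*I*pi/5) + exp(4*I*pi/5) + exp(2*I*pi/5)|^2 + 1*|exp(-2*I*pi/5) + exp(-4*I*pi/5) + exp(4*I*pi/5)|^2 + 1*|exp(-2*I*pi/5) + exp(4*I*pi/5) + exp(2*I*pi/5)|^2]
  = (1/5)[(9) + (3 + 2*exp(-4*I*pi/5) + exp(-2*I*pi/5) + exp(2*I*pi/5) + 2*exp(4*I*pi/5)) + (3 + 2*exp(-2*I*pi/5) + exp(-4*I*pi/5) + exp(4*I*pi/5) + 2*exp(2*I*pi/5)) + (3 + 2*exp(-2*I*pi/5) + exp(-4*I*pi/5) + exp(4*I*pi/5) + 2*exp(2*I*pi/5)) + (3 + 2*exp(-4*I*pi/5) + exp(-2*I*pi/5) + exp(2*I*pi/5) + 2*exp(4*I*pi/5))] = 15/5 = 3.
(Exp terms are combined using exp(i*s)*conj(exp(i*t)) = exp(i*(s-t)), and sums of them are collapsed using the identity that for every m > 1 the m distinct m-th roots of unity sum to 0, e.g. 1 + exp(2*I*pi/3) + exp(-2*I*pi/3) = 0.)
A character is irreducible iff <chi, chi> = 1, so this representation is reducible.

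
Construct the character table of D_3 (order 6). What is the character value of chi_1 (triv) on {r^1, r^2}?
Conjugacy classes: {e} of size 1, {r^1, r^2} of size 2, {s, sr, ..., sr^2} of size 3.
Character table:
  irrep \ class              {e} (size 1)  {r^1, r^2} (size 2)  {s, sr, ..., sr^2} (size 3)
  chi_1 (triv)               1             1                    1                          
  chi_2 (sign: r->1, s->-1)  1             1                    -1                         
  chi_3 (2d, j=1)            2             -1                   0                          

Spot check: chi_1 (triv) on {r^1, r^2} = 1.

Solution. D_3 has order 2*3 = 6 with 3 conjugacy classes, hence 3 irreducibles. Sum of squared dims 1 + 1 + 4 = 6 = |G|. Linear characters come from the abelianisation; the 2-dimensional irreps have character r^k -> 2*cos(2*pi*j*k/3), reflections -> 0.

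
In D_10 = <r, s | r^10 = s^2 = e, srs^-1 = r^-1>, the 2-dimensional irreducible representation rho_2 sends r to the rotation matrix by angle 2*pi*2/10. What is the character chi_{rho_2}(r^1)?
chi_{rho_2}(r^1) = 2*cos(2*pi*2*1/10) = -1/2 + sqrt(5)/2

Proof sketch: rho_2(r^1) is rotation by angle 2*pi*2*1/10, whose trace is 2*cos(2*pi*2*1/10) = -1/2 + sqrt(5)/2.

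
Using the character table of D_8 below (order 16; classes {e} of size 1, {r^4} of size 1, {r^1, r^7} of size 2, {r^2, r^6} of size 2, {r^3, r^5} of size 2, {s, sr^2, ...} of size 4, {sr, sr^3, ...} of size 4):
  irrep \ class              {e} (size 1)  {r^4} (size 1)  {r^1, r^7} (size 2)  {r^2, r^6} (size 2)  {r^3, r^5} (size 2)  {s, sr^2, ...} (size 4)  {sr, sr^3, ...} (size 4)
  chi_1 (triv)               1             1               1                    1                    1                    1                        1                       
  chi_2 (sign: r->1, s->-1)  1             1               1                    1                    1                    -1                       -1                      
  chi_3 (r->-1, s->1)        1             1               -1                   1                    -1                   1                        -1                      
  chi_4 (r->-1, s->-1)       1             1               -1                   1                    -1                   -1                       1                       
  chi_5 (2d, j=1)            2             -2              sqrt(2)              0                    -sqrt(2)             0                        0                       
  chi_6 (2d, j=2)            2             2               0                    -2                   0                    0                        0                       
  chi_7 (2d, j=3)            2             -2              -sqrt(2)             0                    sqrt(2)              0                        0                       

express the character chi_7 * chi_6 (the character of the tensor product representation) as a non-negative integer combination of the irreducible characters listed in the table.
chi_7 tensor chi_6 = chi_5 + chi_7 (all other irreducibles have multiplicity 0).

Justification: The character of a tensor product is the pointwise product (chi_7 * chi_6)(C) = chi_7(C) * chi_6(C):
  {e}: (2)*(2), {r^4}: (-2)*(2), {r^1, r^7}: (-sqrt(2))*(0), {r^2, r^6}: (0)*(-2), {r^3, r^5}: (sqrt(2))*(0), {s, sr^2, ...}: (0)*(0), {sr, sr^3, ...}: (0)*(0)
so (chi_7 * chi_6) takes values
  {e} -> 4, {r^4} -> -4, {r^1, r^7} -> 0, {r^2, r^6} -> 0, {r^3, r^5} -> 0, {s, sr^2, ...} -> 0, {sr, sr^3, ...} -> 0.
Now take the inner product of this character with each irreducible chi from the table, <chi_7*chi_6, chi> = (1/16) sum_C |C| (chi_7*chi_6)(C) conj(chi(C)):
  <chi_7*chi_6, chi_1> = (1/16)[1*(4)*conj(1) + 1*(-4)*conj(1) + 2*(0)*conj(1) + 2*(0)*conj(1) + 2*(0)*conj(1) + 4*(0)*conj(1) + 4*(0)*conj(1)]
      = (1/16)[(4) + (-4) + (0) + (0) + (0) + (0) + (0)] = 0/16 = 0
  <chi_7*chi_6, chi_2> = (1/16)[1*(4)*conj(1) + 1*(-4)*conj(1) + 2*(0)*conj(1) + 2*(0)*conj(1) + 2*(0)*conj(1) + 4*(0)*conj(-1) + 4*(0)*conj(-1)]
      = (1/16)[(4) + (-4) + (0) + (0) + (0) + (0) + (0)] = 0/16 = 0
  <chi_7*chi_6, chi_3> = (1/16)[1*(4)*conj(1) + 1*(-4)*conj(1) + 2*(0)*conj(-1) + 2*(0)*conj(1) + 2*(0)*conj(-1) + 4*(0)*conj(1) + 4*(0)*conj(-1)]
      = (1/16)[(4) + (-4) + (0) + (0) + (0) + (0) + (0)] = 0/16 = 0
  <chi_7*chi_6, chi_4> = (1/16)[1*(4)*conj(1) + 1*(-4)*conj(1) + 2*(0)*conj(-1) + 2*(0)*conj(1) + 2*(0)*conj(-1) + 4*(0)*conj(-1) + 4*(0)*conj(1)]
      = (1/16)[(4) + (-4) + (0) + (0) + (0) + (0) + (0)] = 0/16 = 0
  <chi_7*chi_6, chi_5> = (1/16)[1*(4)*conj(2) + 1*(-4)*conj(-2) + 2*(0)*conj(sqrt(2)) + 2*(0)*conj(0) + 2*(0)*conj(-sqrt(2)) + 4*(0)*conj(0) + 4*(0)*conj(0)]
      = (1/16)[(8) + (8) + (0) + (0) + (0) + (0) + (0)] = 16/16 = 1
  <chi_7*chi_6, chi_6> = (1/16)[1*(4)*conj(2) + 1*(-4)*conj(2) + 2*(0)*conj(0) + 2*(0)*conj(-2) + 2*(0)*conj(0) + 4*(0)*conj(0) + 4*(0)*conj(0)]
      = (1/16)[(8) + (-8) + (0) + (0) + (0) + (0) + (0)] = 0/16 = 0
  <chi_7*chi_6, chi_7> = (1/16)[1*(4)*conj(2) + 1*(-4)*conj(-2) + 2*(0)*conj(-sqrt(2)) + 2*(0)*conj(0) + 2*(0)*conj(sqrt(2)) + 4*(0)*conj(0) + 4*(0)*conj(0)]
      = (1/16)[(8) + (8) + (0) + (0) + (0) + (0) + (0)] = 16/16 = 1
Hence the multiplicities are chi_5: 1, chi_7: 1. Dimension check: dim(chi_7)*dim(chi_6) = 2*2 = 4 and sum (mult * dim) = 1*2 + 1*2 = 4.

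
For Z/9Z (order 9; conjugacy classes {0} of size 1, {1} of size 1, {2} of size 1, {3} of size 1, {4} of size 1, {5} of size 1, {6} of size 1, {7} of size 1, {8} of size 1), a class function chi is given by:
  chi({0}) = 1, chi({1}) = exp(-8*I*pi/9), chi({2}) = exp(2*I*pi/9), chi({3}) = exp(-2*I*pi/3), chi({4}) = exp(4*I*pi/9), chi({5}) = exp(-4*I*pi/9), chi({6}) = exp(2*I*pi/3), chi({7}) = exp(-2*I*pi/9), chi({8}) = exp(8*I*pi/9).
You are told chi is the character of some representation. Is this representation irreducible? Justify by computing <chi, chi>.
Irreducible: <chi, chi> = 1.

Proof sketch: <chi, chi> = (1/|G|) sum_C |C| * |chi(C)|^2 = (1/9)[1*|1|^2 + 1*|exp(-8*I*pi/9)|^2 + 1*|exp(2*I*pi/9)|^2 + 1*|exp(-2*I*pi/3)|^2 + 1*|exp(4*I*pi/9)|^2 + 1*|exp(-4*I*pi/9)|^2 + 1*|exp(2*I*pi/3)|^2 + 1*|exp(-2*I*pi/9)|^2 + 1*|exp(8*I*pi/9)|^2]
  = (1/9)[(1) + (1) + (1) + (1) + (1) + (1) + (1) + (1) + (1)] = 9/9 = 1.
(Exp terms are combined using exp(i*s)*conj(exp(i*t)) = exp(i*(s-t)), and sums of them are collapsed using the identity that for every m > 1 the m distinct m-th roots of unity sum to 0, e.g. 1 + exp(2*I*pi/3) + exp(-2*I*pi/3) = 0.)
A character is irreducible iff <chi, chi> = 1, so this representation is irreducible.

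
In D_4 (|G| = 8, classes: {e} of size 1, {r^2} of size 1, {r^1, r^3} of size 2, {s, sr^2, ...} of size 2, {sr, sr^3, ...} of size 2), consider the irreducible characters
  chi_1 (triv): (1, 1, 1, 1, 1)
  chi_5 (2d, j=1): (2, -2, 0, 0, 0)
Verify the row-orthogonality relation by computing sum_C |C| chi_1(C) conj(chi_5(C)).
Sum = 0; so <chi_1, chi_5> = 0 (distinct irreducibles are orthogonal).

Proof sketch: Compute term by term over conjugacy classes (|C| * chi_1(C) * conj(chi_5(C))):
  1*(1)*conj(2) + 1*(1)*conj(-2) + 2*(1)*conj(0) + 2*(1)*conj(0) + 2*(1)*conj(0)
  = (2) + (-2) + (0) + (0) + (0)
  = 0.
Dividing by |G| = 8 gives 0/8 = 0, matching the row-orthogonality relation <chi_1, chi_5> = [chi_1 = chi_5].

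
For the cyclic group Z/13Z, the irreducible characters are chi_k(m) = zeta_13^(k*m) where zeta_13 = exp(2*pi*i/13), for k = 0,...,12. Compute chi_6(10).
chi_6(10) = zeta_13^60 = exp(-10*I*pi/13)

Derivation: chi_6(10) = zeta_13^(6*10) = zeta_13^60. Since zeta_13^13 = 1, this equals zeta_13^8 = exp(2*pi*i*8/13) = exp(-10*I*pi/13).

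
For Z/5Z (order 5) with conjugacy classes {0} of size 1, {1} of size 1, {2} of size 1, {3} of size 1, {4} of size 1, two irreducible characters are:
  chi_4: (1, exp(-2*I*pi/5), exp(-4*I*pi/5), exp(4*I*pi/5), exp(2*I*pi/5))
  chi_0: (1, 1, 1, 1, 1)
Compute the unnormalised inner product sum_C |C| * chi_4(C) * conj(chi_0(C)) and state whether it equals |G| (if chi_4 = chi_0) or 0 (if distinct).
Sum = 0; so <chi_4, chi_0> = 0 (distinct irreducibles are orthogonal).

Justification: Compute term by term over conjugacy classes (|C| * chi_4(C) * conj(chi_0(C))):
  1*(1)*conj(1) + 1*(exp(-2*I*pi/5))*conj(1) + 1*(exp(-4*I*pi/5))*conj(1) + 1*(exp(4*I*pi/5))*conj(1) + 1*(exp(2*I*pi/5))*conj(1)
  = (1) + (exp(-2*I*pi/5)) + (exp(-4*I*pi/5)) + (exp(4*I*pi/5)) + (exp(2*I*pi/5))
  = 0.
(Exp terms are combined using exp(i*s)*conj(exp(i*t)) = exp(i*(s-t)), and sums of them are collapsed using the identity that for every m > 1 the m distinct m-th roots of unity sum to 0, e.g. 1 + exp(2*I*pi/3) + exp(-2*I*pi/3) = 0.)
Dividing by |G| = 5 gives 0/5 = 0, matching the row-orthogonality relation <chi_4, chi_0> = [chi_4 = chi_0].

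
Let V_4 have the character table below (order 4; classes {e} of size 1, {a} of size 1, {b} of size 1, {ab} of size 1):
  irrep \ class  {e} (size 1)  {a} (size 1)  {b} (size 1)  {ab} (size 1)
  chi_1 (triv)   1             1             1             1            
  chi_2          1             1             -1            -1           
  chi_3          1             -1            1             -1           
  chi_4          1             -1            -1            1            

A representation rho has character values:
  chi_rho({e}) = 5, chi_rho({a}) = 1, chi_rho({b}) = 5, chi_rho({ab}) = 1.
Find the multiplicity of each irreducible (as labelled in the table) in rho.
Multiplicities: chi_1: 3, chi_2: 0, chi_3: 2, chi_4: 0.

Why: Use <chi_rho, chi> = (1/|G|) sum_C |C| * chi_rho(C) * conj(chi(C)) with |G| = 4 for each irreducible chi in the table:
  <chi_rho, chi_1> = (1/4)[1*(5)*conj(1) + 1*(1)*conj(1) + 1*(5)*conj(1) + 1*(1)*conj(1)]
      = (1/4)[(5) + (1) + (5) + (1)] = 12/4 = 3
  <chi_rho, chi_2> = (1/4)[1*(5)*conj(1) + 1*(1)*conj(1) + 1*(5)*conj(-1) + 1*(1)*conj(-1)]
      = (1/4)[(5) + (1) + (-5) + (-1)] = 0/4 = 0
  <chi_rho, chi_3> = (1/4)[1*(5)*conj(1) + 1*(1)*conj(-1) + 1*(5)*conj(1) + 1*(1)*conj(-1)]
      = (1/4)[(5) + (-1) + (5) + (-1)] = 8/4 = 2
  <chi_rho, chi_4> = (1/4)[1*(5)*conj(1) + 1*(1)*conj(-1) + 1*(5)*conj(-1) + 1*(1)*conj(1)]
      = (1/4)[(5) + (-1) + (-5) + (1)] = 0/4 = 0
Dimension check: dim(rho) = sum (mult * dim) = 3*1 + 0*1 + 2*1 + 0*1 = 5 = chi_rho(e) = 5.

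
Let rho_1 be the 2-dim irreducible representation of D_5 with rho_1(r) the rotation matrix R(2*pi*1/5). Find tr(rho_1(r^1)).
chi_{rho_1}(r^1) = 2*cos(2*pi*1*1/5) = -1/2 + sqrt(5)/2

Proof sketch: rho_1(r^1) is rotation by angle 2*pi*1*1/5, whose trace is 2*cos(2*pi*1*1/5) = -1/2 + sqrt(5)/2.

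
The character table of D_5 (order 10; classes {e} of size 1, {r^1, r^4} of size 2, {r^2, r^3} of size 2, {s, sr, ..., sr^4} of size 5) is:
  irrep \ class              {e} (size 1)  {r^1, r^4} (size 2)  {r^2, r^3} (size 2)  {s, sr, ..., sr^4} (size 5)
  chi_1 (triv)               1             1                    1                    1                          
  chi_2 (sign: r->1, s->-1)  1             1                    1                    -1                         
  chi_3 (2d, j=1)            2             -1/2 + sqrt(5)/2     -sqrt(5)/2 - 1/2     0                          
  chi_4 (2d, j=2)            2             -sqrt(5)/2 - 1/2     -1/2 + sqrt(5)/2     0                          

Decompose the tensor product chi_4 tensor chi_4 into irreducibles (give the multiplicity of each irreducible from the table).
chi_4 tensor chi_4 = chi_1 + chi_2 + chi_3 (all other irreducibles have multiplicity 0).

Working: The character of a tensor product is the pointwise product (chi_4 * chi_4)(C) = chi_4(C) * chi_4(C):
  {e}: (2)*(2), {r^1, r^4}: (-sqrt(5)/2 - 1/2)*(-sqrt(5)/2 - 1/2), {r^2, r^3}: (-1/2 + sqrt(5)/2)*(-1/2 + sqrt(5)/2), {s, sr, ..., sr^4}: (0)*(0)
so (chi_4 * chi_4) takes values
  {e} -> 4, {r^1, r^4} -> sqrt(5)/2 + 3/2, {r^2, r^3} -> 3/2 - sqrt(5)/2, {s, sr, ..., sr^4} -> 0.
Now take the inner product of this character with each irreducible chi from the table, <chi_4*chi_4, chi> = (1/10) sum_C |C| (chi_4*chi_4)(C) conj(chi(C)):
  <chi_4*chi_4, chi_1> = (1/10)[1*(4)*conj(1) + 2*(sqrt(5)/2 + 3/2)*conj(1) + 2*(3/2 - sqrt(5)/2)*conj(1) + 5*(0)*conj(1)]
      = (1/10)[(4) + (sqrt(5) + 3) + (3 - sqrt(5)) + (0)] = 10/10 = 1
  <chi_4*chi_4, chi_2> = (1/10)[1*(4)*conj(1) + 2*(sqrt(5)/2 + 3/2)*conj(1) + 2*(3/2 - sqrt(5)/2)*conj(1) + 5*(0)*conj(-1)]
      = (1/10)[(4) + (sqrt(5) + 3) + (3 - sqrt(5)) + (0)] = 10/10 = 1
  <chi_4*chi_4, chi_3> = (1/10)[1*(4)*conj(2) + 2*(sqrt(5)/2 + 3/2)*conj(-1/2 + sqrt(5)/2) + 2*(3/2 - sqrt(5)/2)*conj(-sqrt(5)/2 - 1/2) + 5*(0)*conj(0)]
      = (1/10)[(8) + (1 + sqrt(5)) + (1 - sqrt(5)) + (0)] = 10/10 = 1
  <chi_4*chi_4, chi_4> = (1/10)[1*(4)*conj(2) + 2*(sqrt(5)/2 + 3/2)*conj(-sqrt(5)/2 - 1/2) + 2*(3/2 - sqrt(5)/2)*conj(-1/2 + sqrt(5)/2) + 5*(0)*conj(0)]
      = (1/10)[(8) + (-2*sqrt(5) - 4) + (-4 + 2*sqrt(5)) + (0)] = 0/10 = 0
Hence the multiplicities are chi_1: 1, chi_2: 1, chi_3: 1. Dimension check: dim(chi_4)*dim(chi_4) = 2*2 = 4 and sum (mult * dim) = 1*1 + 1*1 + 1*2 = 4.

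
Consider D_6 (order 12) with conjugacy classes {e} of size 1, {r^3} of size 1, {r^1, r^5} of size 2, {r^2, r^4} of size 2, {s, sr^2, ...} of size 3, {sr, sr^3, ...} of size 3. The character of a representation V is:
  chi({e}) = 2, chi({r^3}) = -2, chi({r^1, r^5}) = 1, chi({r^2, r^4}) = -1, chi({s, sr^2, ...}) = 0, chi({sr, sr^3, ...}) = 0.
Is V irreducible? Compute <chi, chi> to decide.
Irreducible: <chi, chi> = 1.

Argument: <chi, chi> = (1/|G|) sum_C |C| * |chi(C)|^2 = (1/12)[1*|2|^2 + 1*|-2|^2 + 2*|1|^2 + 2*|-1|^2 + 3*|0|^2 + 3*|0|^2]
  = (1/12)[(4) + (4) + (2) + (2) + (0) + (0)] = 12/12 = 1.
A character is irreducible iff <chi, chi> = 1, so this representation is irreducible.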